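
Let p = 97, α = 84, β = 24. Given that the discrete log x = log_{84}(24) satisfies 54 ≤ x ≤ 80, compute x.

76

Compute 84^54 mod 97 = 8, then multiply by 84 repeatedly:
  84^54=8  84^55=90  84^56=91  84^57=78  84^58=53
  84^59=87  84^60=33  84^61=56  84^62=48  84^63=55
  84^64=61  84^65=80  84^66=27  84^67=37  84^68=4
  84^69=45  84^70=94  84^71=39  84^72=75  84^73=92
  84^74=65  84^75=28  84^76=24
Found 24 at exponent 76.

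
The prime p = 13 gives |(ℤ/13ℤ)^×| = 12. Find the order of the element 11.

12

The order of 11 must divide p − 1 = 12 = 2^2 · 3.
Divisors: 1, 2, 3, 4, 6, 12.
Check each in increasing order: 11^1 ≡ 11;  11^2 ≡ 4;  11^3 ≡ 5;  11^4 ≡ 3;  11^6 ≡ 12;  11^12 ≡ 1.
Smallest exponent giving 1 is 12.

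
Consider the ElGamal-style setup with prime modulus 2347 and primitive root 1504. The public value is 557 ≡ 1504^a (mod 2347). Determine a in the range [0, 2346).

196

Baby-step giant-step with m = ceil(sqrt(2346)) = 49.
Baby table (1504^j mod 2347 for j=0..48):
  0:1  1:1504  2:1855  3:1684  4:323  5:2310  6:680  7:1775
  8:1061  9:2131  10:1369  11:657  12:41  13:642  14:951  15:981
  16:1508  17:830  18:2063  19:18  20:1255  21:532  22:2148  23:1120
  24:1681  25:505  26:1439  27:322  28:806  29:1172  30:91  31:738
  32:2168  33:689  34:1229  35:1327  36:858  37:1929  38:324  39:1467
  40:188  41:1112  42:1384  43:2094  44:2049  45:85  46:1102  47:426
  48:2320
Giant step factor: 1504^(-49) ≡ 2251 (mod 2347).
Scan 557·2251^i mod 2347 for i = 0, 1, …:
  i=0: 557   i=1: 509   i=2: 423   i=3: 1638
  i=4: 1
Match at i=4, j=0: a = 4·49 + 0 = 196.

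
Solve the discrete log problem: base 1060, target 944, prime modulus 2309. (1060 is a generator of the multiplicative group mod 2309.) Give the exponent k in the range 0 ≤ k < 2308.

967

Baby-step giant-step with m = ceil(sqrt(2308)) = 49.
Baby table (1060^j mod 2309 for j=0..48):
  0:1  1:1060  2:1426  3:1474  4:1556  5:734  6:2216  7:707
  8:1304  9:1458  10:759  11:1008  12:1722  13:1210  14:1105  15:637
  16:992  17:925  18:1484  19:611  20:1140  21:793  22:104  23:1717
  24:528  25:902  26:194  27:139  28:1873  29:1949  30:1694  31:1547
  32:430  33:927  34:1295  35:1154  36:1779  37:1596  38:1572  39:1531
  40:1942  41:1201  42:801  43:1657  44:1580  45:775  46:1805  47:1448
  48:1704
Giant step factor: 1060^(-49) ≡ 863 (mod 2309).
Scan 944·863^i mod 2309 for i = 0, 1, …:
  i=0: 944   i=1: 1904   i=2: 1453   i=3: 152
  i=4: 1872   i=5: 1545   i=6: 1042   i=7: 1045
  i=8: 1325   i=9: 520     …   i=18: 1891
  i=19: 1779
Match at i=19, j=36: k = 19·49 + 36 = 967.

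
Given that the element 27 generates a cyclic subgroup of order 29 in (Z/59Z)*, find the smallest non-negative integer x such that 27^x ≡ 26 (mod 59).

15

Successive powers of 27 modulo 59:
  27^0=1  27^1=27  27^2=21  27^3=36  27^4=28  27^5=48
  27^6=57  27^7=5  27^8=17  27^9=46  27^10=3  27^11=22
  27^12=4  27^13=49  27^14=25  27^15=26
So 27^15 ≡ 26 (mod 59), giving x = 15.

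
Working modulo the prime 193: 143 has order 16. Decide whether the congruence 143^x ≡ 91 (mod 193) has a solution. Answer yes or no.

no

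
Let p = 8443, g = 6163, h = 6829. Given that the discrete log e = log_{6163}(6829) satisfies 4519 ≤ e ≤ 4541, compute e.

4528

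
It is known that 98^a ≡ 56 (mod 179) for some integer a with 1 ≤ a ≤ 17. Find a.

14

Compute 98^1 mod 179 = 98, then multiply by 98 repeatedly:
  98^1=98  98^2=117  98^3=10  98^4=85  98^5=96
  98^6=100  98^7=134  98^8=65  98^9=105  98^10=87
  98^11=113  98^12=155  98^13=154  98^14=56
Found 56 at exponent 14.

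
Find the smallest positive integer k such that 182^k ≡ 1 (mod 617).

The order of 182 must divide p − 1 = 616 = 2^3 · 7 · 11.
Divisors: 1, 2, 4, 7, 8, 11, 14, 22, 28, 44, 56, 77, 88, 154, 308, 616.
Check each in increasing order: 182^1 ≡ 182;  182^2 ≡ 423;  182^4 ≡ 616;  182^7 ≡ 139;  182^8 ≡ 1.
Smallest exponent giving 1 is 8.

8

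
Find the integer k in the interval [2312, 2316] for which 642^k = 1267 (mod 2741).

Compute 642^2312 mod 2741 = 1159, then multiply by 642 repeatedly:
  642^2312=1159  642^2313=1267
Found 1267 at exponent 2313.

2313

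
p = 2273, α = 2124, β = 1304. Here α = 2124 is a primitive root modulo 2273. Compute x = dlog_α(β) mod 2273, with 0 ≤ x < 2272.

525

Baby-step giant-step with m = ceil(sqrt(2272)) = 48.
Baby table (2124^j mod 2273 for j=0..47):
  0:1  1:2124  2:1744  3:1539  4:262  5:1876  6:55  7:897
  8:454  9:544  10:772  11:895  12:752  13:1602  14:2240  15:371
  16:1546  17:1492  18:446  19:1736  20:458  21:2221  22:929  23:232
  24:1800  25:14  26:187  27:1686  28:1089  29:1395  30:1261  31:770
  32:1193  33:1810  34:797  35:1716  36:1165  37:1436  38:1971  39:1811
  40:648  41:1187  42:431  43:1698  44:1574  45:1866  46:1545  47:1641
Giant step factor: 2124^(-48) ≡ 380 (mod 2273).
Scan 1304·380^i mod 2273 for i = 0, 1, …:
  i=0: 1304   i=1: 6   i=2: 7   i=3: 387
  i=4: 1588   i=5: 1095   i=6: 141   i=7: 1301
  i=8: 1139   i=9: 950   i=10: 1866
Match at i=10, j=45: x = 10·48 + 45 = 525.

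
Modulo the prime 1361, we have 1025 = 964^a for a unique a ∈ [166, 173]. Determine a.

168

Compute 964^166 mod 1361 = 1087, then multiply by 964 repeatedly:
  964^166=1087  964^167=1259  964^168=1025
Found 1025 at exponent 168.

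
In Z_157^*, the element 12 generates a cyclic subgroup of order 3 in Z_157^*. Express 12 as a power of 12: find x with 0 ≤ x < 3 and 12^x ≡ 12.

1

Successive powers of 12 modulo 157:
  12^0=1  12^1=12
So 12^1 ≡ 12 (mod 157), giving x = 1.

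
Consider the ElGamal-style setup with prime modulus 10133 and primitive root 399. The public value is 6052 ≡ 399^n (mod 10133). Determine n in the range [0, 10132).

Baby-step giant-step with m = ceil(sqrt(10132)) = 101.
Baby table (399^j mod 10133 for j=0..100):
  0:1  1:399  2:7206  3:7555  4:4944  5:6854  6:8969  7:1682
  8:2340  9:1424  10:728  11:6748  12:7207  13:7954  14:2017  15:4276
  16:3780  17:8536  18:1176  19:3106  20:3068  21:8172  22:7935  23:4569
  24:9224  25:2097  26:5797  27:2679  28:4956  29:1509  30:4244  31:1145
  32:870  33:2608  34:7026  35:6666  36:4888  37:4776  38:620  39:4188
  40:9200  41:2654  42:5114  43:3753  44:7896  45:9274  46:1781  47:1309
  48:5508  49:8964  50:9820  51:6842  52:4181  53:6407  54:2877  55:2894
  56:9677  57:450  58:7289  59:140  60:5195  61:5673  62:3868  63:3116
  64:7058  65:9301  66:2421  67:3344  68:6833  69:590  70:2351  71:5813
  72:9063  73:8789  74:793  75:2284  76:9479  77:2512  78:9254  79:3934
  80:9184  81:6403  82:1281  83:4469  84:9856  85:940  86:139  87:4796
  88:8600  89:6446  90:8305  91:204  92:332  93:739  94:1004  95:5409
  96:9995  97:5736  98:8739  99:1109  100:6772
Giant step factor: 399^(-101) ≡ 8690 (mod 10133).
Scan 6052·8690^i mod 10133 for i = 0, 1, …:
  i=0: 6052   i=1: 1610   i=2: 7360   i=3: 9037
  i=4: 780   i=5: 9356   i=6: 6581   i=7: 8371
  i=8: 9316   i=9: 3503     …   i=70: 7759
  i=71: 728
Match at i=71, j=10: n = 71·101 + 10 = 7181.

7181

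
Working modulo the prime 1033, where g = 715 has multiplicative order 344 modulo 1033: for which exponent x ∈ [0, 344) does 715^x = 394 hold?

131

Baby-step giant-step with m = ceil(sqrt(344)) = 19.
Baby table (715^j mod 1033 for j=0..18):
  0:1  1:715  2:923  3:891  4:737  5:125  6:537  7:712
  8:844  9:188  10:130  11:1013  12:162  13:134  14:774  15:755
  16:599  17:623  18:222
Giant step factor: 715^(-19) ≡ 449 (mod 1033).
Scan 394·449^i mod 1033 for i = 0, 1, …:
  i=0: 394   i=1: 263   i=2: 325   i=3: 272
  i=4: 234   i=5: 733   i=6: 623
Match at i=6, j=17: x = 6·19 + 17 = 131.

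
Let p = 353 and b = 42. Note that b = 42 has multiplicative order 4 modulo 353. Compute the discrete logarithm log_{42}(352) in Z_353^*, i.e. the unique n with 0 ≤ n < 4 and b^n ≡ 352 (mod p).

2

Successive powers of 42 modulo 353:
  42^0=1  42^1=42  42^2=352
So 42^2 ≡ 352 (mod 353), giving n = 2.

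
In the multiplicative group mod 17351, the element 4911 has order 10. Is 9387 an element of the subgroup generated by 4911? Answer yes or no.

no

⟨4911⟩ has order 10; its elements mod 17351 are {1, 31, 961, 3918, 4911, 12440, 13433, 16390, 17320, 17350}.
9387 is not in this set.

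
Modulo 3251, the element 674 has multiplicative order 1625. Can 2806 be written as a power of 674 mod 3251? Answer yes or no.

no

2806 ∈ ⟨674⟩ iff 2806^1625 ≡ 1 (mod 3251), since |⟨674⟩| = 1625.
2806^1625 mod 3251 = 3250.
Since 3250 ≠ 1, 2806 does not lie in the subgroup.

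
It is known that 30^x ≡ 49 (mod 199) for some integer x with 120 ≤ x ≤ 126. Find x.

Compute 30^120 mod 199 = 140, then multiply by 30 repeatedly:
  30^120=140  30^121=21  30^122=33  30^123=194  30^124=49
Found 49 at exponent 124.

124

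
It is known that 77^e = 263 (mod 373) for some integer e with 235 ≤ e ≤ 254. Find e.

239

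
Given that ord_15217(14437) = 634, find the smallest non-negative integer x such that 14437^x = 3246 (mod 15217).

21

Baby-step giant-step with m = ceil(sqrt(634)) = 26.
Baby table (14437^j mod 15217 for j=0..25):
  0:1  1:14437  2:14937  3:5362  4:2315  5:5123  6:6131  7:11175
  8:2841  9:5702  10:11021  11:1225  12:3171  13:6991  14:9923  15:5513
  16:6271  17:8494  18:9292  19:10749  20:347  21:3246  22:9359  23:4140
  24:12021  25:12509
Giant step factor: 14437^(-26) ≡ 4373 (mod 15217).
Scan 3246·4373^i mod 15217 for i = 0, 1, …:
  i=0: 3246
Match at i=0, j=21: x = 0·26 + 21 = 21.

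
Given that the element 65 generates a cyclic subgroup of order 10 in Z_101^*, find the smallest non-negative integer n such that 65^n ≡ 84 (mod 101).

2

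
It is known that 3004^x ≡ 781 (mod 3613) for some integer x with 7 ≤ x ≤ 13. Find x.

7

Compute 3004^7 mod 3613 = 781, then multiply by 3004 repeatedly:
  3004^7=781
Found 781 at exponent 7.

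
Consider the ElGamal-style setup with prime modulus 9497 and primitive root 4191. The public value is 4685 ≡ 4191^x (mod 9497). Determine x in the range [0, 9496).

5702

Baby-step giant-step with m = ceil(sqrt(9496)) = 98.
Baby table (4191^j mod 9497 for j=0..97):
  0:1  1:4191  2:4528  3:1842  4:8258  5:2210  6:2535  7:6539
  8:6104  9:6443  10:2642  11:8617  12:6253  13:4100  14:3027  15:7662
  16:2085  17:995  18:862  19:3782  20:9366  21:1805  22:5143  23:5620
  24:860  25:4897  26:310  27:7618  28:7621  29:1200  30:5287  31:1316
  32:7096  33:4229  34:2337  35:2960  36:2278  37:2613  38:1042  39:7899
  40:7664  41:970  42:554  43:4546  44:1304  45:4289  46:6875  47:8724
  48:8331  49:4249  50:684  51:8047  52:1130  53:6324  54:7254  55:1617
  56:5486  57:9086  58:5953  59:404  60:2698  61:5888  62:3402  63:2785
  64:122  65:7961  66:1590  67:6293  68:794  69:3704  70:5366  71:10
  72:3922  73:7292  74:8923  75:6604  76:3106  77:6356  78:8408  79:4058
  80:7448  81:7426  82:697  83:5548  84:3012  85:1779  86:644  87:1856
  88:453  89:8620  90:9329  91:8187  92:8553  93:3945  94:8715  95:8600
  96:1485  97:3100
Giant step factor: 4191^(-98) ≡ 6471 (mod 9497).
Scan 4685·6471^i mod 9497 for i = 0, 1, …:
  i=0: 4685   i=1: 2211   i=2: 4899   i=3: 443
  i=4: 8056   i=5: 1343   i=6: 798   i=7: 6987
  i=8: 7157   i=9: 5575     …   i=57: 4902
  i=58: 862
Match at i=58, j=18: x = 58·98 + 18 = 5702.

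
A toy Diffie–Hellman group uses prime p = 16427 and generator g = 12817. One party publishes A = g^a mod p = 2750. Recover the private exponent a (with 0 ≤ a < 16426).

Baby-step giant-step with m = ceil(sqrt(16426)) = 129.
Baby table (12817^j mod 16427 for j=0..128):
  0:1  1:12817  2:5489  3:12099  4:2003  5:13477  6:4804  7:4472
  8:3821  9:4870  10:12617  11:4701  12:14908  13:13399  14:7125  15:3432
  16:12865  17:12906  18:12739  19:7810  20:11059  21:11047  22:5086  23:4926
  24:7581  25:16399  26:2518  27:10578  28:6195  29:9624  30:465  31:13331
  32:6200  33:8001  34:11483  35:8118  36:16215  37:9678  38:2649  39:14051
  40:2466  41:1174  42:26  43:4702  44:11298  45:2461  46:2797  47:5435
  48:9915  49:1283  50:784  51:11631  52:15929  53:7237  54:9787  55:3407
  56:4553  57:7097  58:5950  59:7016  60:2674  61:5936  62:8275  63:7963
  64:820  65:13087  66:16409  67:15699  68:16187  69:12196  70:13227  71:3819
  72:12090  73:1639  74:13357  75:10902  76:2872  77:13944  78:10915  79:5223
  80:3166  81:3932  82:14835  83:14097  84:676  85:7263  86:14489  87:14705
  88:7014  89:9894  90:11385  91:504  92:3957  93:6720  94:3479  95:7465
  96:8057  97:6447  98:3389  99:3825  100:6857  101:1719  102:3816  103:6493
  104:1599  105:9914  106:4893  107:11722  108:15959  109:13926  110:10187  111:4983
  112:15362  113:732  114:2227  115:9760  116:2315  117:4193  118:8964  119:1150
  120:4531  121:4382  122:181  123:3670  124:7889  125:5128  126:1149  127:8141
  128:15320
Giant step factor: 12817^(-129) ≡ 12966 (mod 16427).
Scan 2750·12966^i mod 16427 for i = 0, 1, …:
  i=0: 2750   i=1: 9910   i=2: 1066   i=3: 6649
  i=4: 2038   i=5: 10092   i=6: 11817   i=7: 4593
  i=8: 4963   i=9: 5699   i=10: 4588   i=11: 5841
  i=12: 5936
Match at i=12, j=61: a = 12·129 + 61 = 1609.

1609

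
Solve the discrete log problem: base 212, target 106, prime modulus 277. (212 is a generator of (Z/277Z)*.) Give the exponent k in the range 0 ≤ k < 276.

Successive powers of 212 modulo 277:
  212^0=1  212^1=212  212^2=70  212^3=159  212^4=191  212^5=50
  212^6=74  212^7=176  212^8=194  212^9=132  212^10=7  212^11=99
  212^12=213  212^13=5  212^14=229  212^15=73  212^16=241  212^17=124
  212^18=250  212^19=93  212^20=49  212^21=139  212^22=106
So 212^22 ≡ 106 (mod 277), giving k = 22.

22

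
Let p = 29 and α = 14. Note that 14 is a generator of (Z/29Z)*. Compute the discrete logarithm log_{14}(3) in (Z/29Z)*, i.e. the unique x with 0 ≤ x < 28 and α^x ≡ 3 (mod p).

Successive powers of 14 modulo 29:
  14^0=1  14^1=14  14^2=22  14^3=18  14^4=20  14^5=19
  14^6=5  14^7=12  14^8=23  14^9=3
So 14^9 ≡ 3 (mod 29), giving x = 9.

9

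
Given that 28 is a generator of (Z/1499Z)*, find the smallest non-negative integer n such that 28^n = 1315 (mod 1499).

497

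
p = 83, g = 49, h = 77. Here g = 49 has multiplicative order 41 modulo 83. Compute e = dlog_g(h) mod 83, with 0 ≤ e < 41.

2

Baby-step giant-step with m = ceil(sqrt(41)) = 7.
Baby table (49^j mod 83 for j=0..6):
  0:1  1:49  2:77  3:38  4:36  5:21  6:33
Giant step factor: 49^(-7) ≡ 27 (mod 83).
Scan 77·27^i mod 83 for i = 0, 1, …:
  i=0: 77
Match at i=0, j=2: e = 0·7 + 2 = 2.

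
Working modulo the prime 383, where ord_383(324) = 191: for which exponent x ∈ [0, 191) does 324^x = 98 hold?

30

Successive powers of 324 modulo 383:
  324^0=1  324^1=324  324^2=34  324^3=292  324^4=7  324^5=353
  324^6=238  324^7=129  324^8=49  324^9=173  324^10=134  324^11=137
  324^12=343  324^13=62  324^14=172  324^15=193  324^16=103  324^17=51
  324^18=55  324^19=202  324^20=338  324^21=357  324^22=2  324^23=265
  324^24=68  324^25=201  324^26=14  324^27=323  324^28=93  324^29=258
  324^30=98
So 324^30 ≡ 98 (mod 383), giving x = 30.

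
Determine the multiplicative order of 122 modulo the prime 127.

The order of 122 must divide p − 1 = 126 = 2 · 3^2 · 7.
Divisors: 1, 2, 3, 6, 7, 9, 14, 18, 21, 42, 63, 126.
Check each in increasing order: 122^1 ≡ 122;  122^2 ≡ 25;  122^3 ≡ 2;  122^6 ≡ 4;  122^7 ≡ 107;  122^9 ≡ 8;  122^14 ≡ 19;  122^18 ≡ 64;  122^21 ≡ 1.
Smallest exponent giving 1 is 21.

21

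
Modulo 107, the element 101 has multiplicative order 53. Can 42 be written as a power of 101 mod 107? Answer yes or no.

yes

42 ∈ ⟨101⟩ iff 42^53 ≡ 1 (mod 107), since |⟨101⟩| = 53.
42^53 mod 107 = 1.
Since 1 = 1, 42 lies in the subgroup.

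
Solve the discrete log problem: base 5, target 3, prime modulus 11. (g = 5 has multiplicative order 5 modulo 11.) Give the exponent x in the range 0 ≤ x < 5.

2

Successive powers of 5 modulo 11:
  5^0=1  5^1=5  5^2=3
So 5^2 ≡ 3 (mod 11), giving x = 2.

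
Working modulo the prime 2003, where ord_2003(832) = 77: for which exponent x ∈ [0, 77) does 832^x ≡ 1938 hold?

76

Baby-step giant-step with m = ceil(sqrt(77)) = 9.
Baby table (832^j mod 2003 for j=0..8):
  0:1  1:832  2:1189  3:1769  4:1606  5:191  6:675  7:760
  8:1375
Giant step factor: 832^(-9) ≡ 335 (mod 2003).
Scan 1938·335^i mod 2003 for i = 0, 1, …:
  i=0: 1938   i=1: 258   i=2: 301   i=3: 685
  i=4: 1133   i=5: 988   i=6: 485   i=7: 232
  i=8: 1606
Match at i=8, j=4: x = 8·9 + 4 = 76.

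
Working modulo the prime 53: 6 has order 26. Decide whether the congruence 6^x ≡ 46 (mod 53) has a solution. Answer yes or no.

yes

46 ∈ ⟨6⟩ iff 46^26 ≡ 1 (mod 53), since |⟨6⟩| = 26.
46^26 mod 53 = 1.
Since 1 = 1, 46 lies in the subgroup.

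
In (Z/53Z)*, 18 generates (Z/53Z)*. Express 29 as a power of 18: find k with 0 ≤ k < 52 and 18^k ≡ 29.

34

Baby-step giant-step with m = ceil(sqrt(52)) = 8.
Baby table (18^j mod 53 for j=0..7):
  0:1  1:18  2:6  3:2  4:36  5:12  6:4  7:19
Giant step factor: 18^(-8) ≡ 42 (mod 53).
Scan 29·42^i mod 53 for i = 0, 1, …:
  i=0: 29   i=1: 52   i=2: 11   i=3: 38
  i=4: 6
Match at i=4, j=2: k = 4·8 + 2 = 34.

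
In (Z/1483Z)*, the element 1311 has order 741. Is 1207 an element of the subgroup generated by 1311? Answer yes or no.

yes

1207 ∈ ⟨1311⟩ iff 1207^741 ≡ 1 (mod 1483), since |⟨1311⟩| = 741.
1207^741 mod 1483 = 1.
Since 1 = 1, 1207 lies in the subgroup.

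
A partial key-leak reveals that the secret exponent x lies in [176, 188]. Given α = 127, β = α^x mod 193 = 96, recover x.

Compute 127^176 mod 193 = 130, then multiply by 127 repeatedly:
  127^176=130  127^177=105  127^178=18  127^179=163  127^180=50
  127^181=174  127^182=96
Found 96 at exponent 182.

182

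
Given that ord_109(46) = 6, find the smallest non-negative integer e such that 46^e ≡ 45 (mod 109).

Successive powers of 46 modulo 109:
  46^0=1  46^1=46  46^2=45
So 46^2 ≡ 45 (mod 109), giving e = 2.

2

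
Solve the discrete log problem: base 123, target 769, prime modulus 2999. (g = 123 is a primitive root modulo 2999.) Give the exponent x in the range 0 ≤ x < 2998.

2766

Baby-step giant-step with m = ceil(sqrt(2998)) = 55.
Baby table (123^j mod 2999 for j=0..54):
  0:1  1:123  2:134  3:1487  4:2961  5:1324  6:906  7:475
  8:1444  9:671  10:1560  11:2943  12:2109  13:1493  14:700  15:2128
  16:831  17:247  18:391  19:109  20:1411  21:2610  22:137  23:1856
  24:364  25:2786  26:792  27:1448  28:1163  29:2096  30:2893  31:1957
  32:791  33:1325  34:1029  35:609  36:2931  37:633  38:2884  39:850
  40:2584  41:2937  42:1371  43:689  44:775  45:2356  46:1884  47:809
  48:540  49:442  50:384  51:2247  52:473  53:1198  54:403
Giant step factor: 123^(-55) ≡ 456 (mod 2999).
Scan 769·456^i mod 2999 for i = 0, 1, …:
  i=0: 769   i=1: 2780   i=2: 2102   i=3: 1831
  i=4: 1214   i=5: 1768   i=6: 2476   i=7: 1432
  i=8: 2209   i=9: 2639     …   i=49: 574
  i=50: 831
Match at i=50, j=16: x = 50·55 + 16 = 2766.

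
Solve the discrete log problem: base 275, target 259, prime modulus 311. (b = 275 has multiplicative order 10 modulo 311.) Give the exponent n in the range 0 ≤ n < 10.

Successive powers of 275 modulo 311:
  275^0=1  275^1=275  275^2=52  275^3=305  275^4=216  275^5=310
  275^6=36  275^7=259
So 275^7 ≡ 259 (mod 311), giving n = 7.

7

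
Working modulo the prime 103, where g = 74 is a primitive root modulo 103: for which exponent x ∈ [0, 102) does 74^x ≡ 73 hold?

33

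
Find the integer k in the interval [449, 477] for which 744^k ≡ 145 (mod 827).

Compute 744^449 mod 827 = 212, then multiply by 744 repeatedly:
  744^449=212  744^450=598  744^451=813  744^452=335  744^453=313
  744^454=485  744^455=268  744^456=85  744^457=388  744^458=49
  744^459=68  744^460=145
Found 145 at exponent 460.

460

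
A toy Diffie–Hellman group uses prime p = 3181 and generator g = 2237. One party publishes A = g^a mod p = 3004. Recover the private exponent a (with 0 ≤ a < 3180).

3169

Baby-step giant-step with m = ceil(sqrt(3180)) = 57.
Baby table (2237^j mod 3181 for j=0..56):
  0:1  1:2237  2:456  3:2152  4:1171  5:1564  6:2749  7:640
  8:230  9:2369  10:3088  11:1905  12:2126  13:267  14:2432  15:874
  16:2004  17:919  18:877  19:2353  20:2287  21:971  22:2685  23:617
  24:2856  25:1424  26:1307  27:420  28:1145  29:660  30:436  31:1946
  32:1594  33:3058  34:1596  35:1170  36:2508  37:2293  38:1669  39:2240
  40:805  41:339  42:1265  43:1896  44:1079  45:2525  46:2150  47:3059
  48:652  49:1626  50:1479  51:283  52:52  53:1808  54:1445  55:569
  56:453
Giant step factor: 2237^(-57) ≡ 247 (mod 3181).
Scan 3004·247^i mod 3181 for i = 0, 1, …:
  i=0: 3004   i=1: 815   i=2: 902   i=3: 124
  i=4: 1999   i=5: 698   i=6: 632   i=7: 235
  i=8: 787   i=9: 348     …   i=54: 1964
  i=55: 1596
Match at i=55, j=34: a = 55·57 + 34 = 3169.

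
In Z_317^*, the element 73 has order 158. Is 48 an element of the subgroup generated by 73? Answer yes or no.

no

48 ∈ ⟨73⟩ iff 48^158 ≡ 1 (mod 317), since |⟨73⟩| = 158.
48^158 mod 317 = 316.
Since 316 ≠ 1, 48 does not lie in the subgroup.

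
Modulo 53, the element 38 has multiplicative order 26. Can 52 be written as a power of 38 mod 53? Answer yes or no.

52 ∈ ⟨38⟩ iff 52^26 ≡ 1 (mod 53), since |⟨38⟩| = 26.
52^26 mod 53 = 1.
Since 1 = 1, 52 lies in the subgroup.

yes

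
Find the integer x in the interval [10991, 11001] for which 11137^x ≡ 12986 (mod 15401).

10998

Compute 11137^10991 mod 15401 = 824, then multiply by 11137 repeatedly:
  11137^10991=824  11137^10992=13293  11137^10993=9729  11137^10994=5838  11137^10995=10185
  11137^10996=1980  11137^10997=12429  11137^10998=12986
Found 12986 at exponent 10998.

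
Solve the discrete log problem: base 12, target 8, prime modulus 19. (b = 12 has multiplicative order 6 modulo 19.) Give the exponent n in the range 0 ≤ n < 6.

5

Successive powers of 12 modulo 19:
  12^0=1  12^1=12  12^2=11  12^3=18  12^4=7  12^5=8
So 12^5 ≡ 8 (mod 19), giving n = 5.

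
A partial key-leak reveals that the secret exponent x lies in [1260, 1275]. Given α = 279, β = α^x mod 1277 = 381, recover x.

1262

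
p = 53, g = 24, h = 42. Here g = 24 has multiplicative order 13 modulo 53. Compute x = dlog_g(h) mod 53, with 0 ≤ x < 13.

Successive powers of 24 modulo 53:
  24^0=1  24^1=24  24^2=46  24^3=44  24^4=49  24^5=10
  24^6=28  24^7=36  24^8=16  24^9=13  24^10=47  24^11=15
  24^12=42
So 24^12 ≡ 42 (mod 53), giving x = 12.

12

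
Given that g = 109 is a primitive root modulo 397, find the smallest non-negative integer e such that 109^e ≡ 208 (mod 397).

221

Baby-step giant-step with m = ceil(sqrt(396)) = 20.
Baby table (109^j mod 397 for j=0..19):
  0:1  1:109  2:368  3:15  4:47  5:359  6:225  7:308
  8:224  9:199  10:253  11:184  12:206  13:222  14:378  15:311
  16:154  17:112  18:298  19:325
Giant step factor: 109^(-20) ≡ 82 (mod 397).
Scan 208·82^i mod 397 for i = 0, 1, …:
  i=0: 208   i=1: 382   i=2: 358   i=3: 375
  i=4: 181   i=5: 153   i=6: 239   i=7: 145
  i=8: 377   i=9: 345   i=10: 103   i=11: 109
Match at i=11, j=1: e = 11·20 + 1 = 221.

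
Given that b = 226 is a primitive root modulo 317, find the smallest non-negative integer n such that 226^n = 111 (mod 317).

179

Baby-step giant-step with m = ceil(sqrt(316)) = 18.
Baby table (226^j mod 317 for j=0..17):
  0:1  1:226  2:39  3:255  4:253  5:118  6:40  7:164
  8:292  9:56  10:293  11:282  12:15  13:220  14:268  15:21
  16:308  17:185
Giant step factor: 226^(-18) ≡ 289 (mod 317).
Scan 111·289^i mod 317 for i = 0, 1, …:
  i=0: 111   i=1: 62   i=2: 166   i=3: 107
  i=4: 174   i=5: 200   i=6: 106   i=7: 202
  i=8: 50   i=9: 185
Match at i=9, j=17: n = 9·18 + 17 = 179.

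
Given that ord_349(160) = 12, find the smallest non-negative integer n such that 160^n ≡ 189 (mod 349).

7

Successive powers of 160 modulo 349:
  160^0=1  160^1=160  160^2=123  160^3=136  160^4=122  160^5=325
  160^6=348  160^7=189
So 160^7 ≡ 189 (mod 349), giving n = 7.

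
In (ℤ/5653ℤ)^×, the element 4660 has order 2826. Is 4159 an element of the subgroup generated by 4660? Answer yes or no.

4159 ∈ ⟨4660⟩ iff 4159^2826 ≡ 1 (mod 5653), since |⟨4660⟩| = 2826.
4159^2826 mod 5653 = 5652.
Since 5652 ≠ 1, 4159 does not lie in the subgroup.

no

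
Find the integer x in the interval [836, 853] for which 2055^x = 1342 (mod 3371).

Compute 2055^836 mod 3371 = 1342, then multiply by 2055 repeatedly:
  2055^836=1342
Found 1342 at exponent 836.

836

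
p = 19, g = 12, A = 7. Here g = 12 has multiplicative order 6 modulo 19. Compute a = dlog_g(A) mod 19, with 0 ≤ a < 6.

Successive powers of 12 modulo 19:
  12^0=1  12^1=12  12^2=11  12^3=18  12^4=7
So 12^4 ≡ 7 (mod 19), giving a = 4.

4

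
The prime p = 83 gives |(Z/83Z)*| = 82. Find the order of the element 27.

41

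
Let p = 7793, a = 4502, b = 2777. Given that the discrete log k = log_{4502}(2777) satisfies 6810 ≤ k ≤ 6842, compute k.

6816

Compute 4502^6810 mod 7793 = 7778, then multiply by 4502 repeatedly:
  4502^6810=7778  4502^6811=2607  4502^6812=456  4502^6813=3353  4502^6814=165
  4502^6815=2495  4502^6816=2777
Found 2777 at exponent 6816.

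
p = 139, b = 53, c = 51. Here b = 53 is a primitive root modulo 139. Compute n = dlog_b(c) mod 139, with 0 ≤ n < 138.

56

Baby-step giant-step with m = ceil(sqrt(138)) = 12.
Baby table (53^j mod 139 for j=0..11):
  0:1  1:53  2:29  3:8  4:7  5:93  6:64  7:56
  8:49  9:95  10:31  11:114
Giant step factor: 53^(-12) ≡ 77 (mod 139).
Scan 51·77^i mod 139 for i = 0, 1, …:
  i=0: 51   i=1: 35   i=2: 54   i=3: 127
  i=4: 49
Match at i=4, j=8: n = 4·12 + 8 = 56.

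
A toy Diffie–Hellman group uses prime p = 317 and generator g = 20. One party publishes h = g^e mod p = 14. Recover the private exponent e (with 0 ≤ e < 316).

Baby-step giant-step with m = ceil(sqrt(316)) = 18.
Baby table (20^j mod 317 for j=0..17):
  0:1  1:20  2:83  3:75  4:232  5:202  6:236  7:282
  8:251  9:265  10:228  11:122  12:221  13:299  14:274  15:91
  16:235  17:262
Giant step factor: 20^(-18) ≡ 217 (mod 317).
Scan 14·217^i mod 317 for i = 0, 1, …:
  i=0: 14   i=1: 185   i=2: 203   i=3: 305
  i=4: 249   i=5: 143   i=6: 282
Match at i=6, j=7: e = 6·18 + 7 = 115.

115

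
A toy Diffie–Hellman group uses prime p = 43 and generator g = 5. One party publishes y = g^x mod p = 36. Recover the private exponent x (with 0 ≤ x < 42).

14

Baby-step giant-step with m = ceil(sqrt(42)) = 7.
Baby table (5^j mod 43 for j=0..6):
  0:1  1:5  2:25  3:39  4:23  5:29  6:16
Giant step factor: 5^(-7) ≡ 7 (mod 43).
Scan 36·7^i mod 43 for i = 0, 1, …:
  i=0: 36   i=1: 37   i=2: 1
Match at i=2, j=0: x = 2·7 + 0 = 14.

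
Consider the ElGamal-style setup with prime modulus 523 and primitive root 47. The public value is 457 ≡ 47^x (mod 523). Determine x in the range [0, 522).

Baby-step giant-step with m = ceil(sqrt(522)) = 23.
Baby table (47^j mod 523 for j=0..22):
  0:1  1:47  2:117  3:269  4:91  5:93  6:187  7:421
  8:436  9:95  10:281  11:132  12:451  13:277  14:467  15:506
  16:247  17:103  18:134  19:22  20:511  21:482  22:165
Giant step factor: 47^(-23) ≡ 215 (mod 523).
Scan 457·215^i mod 523 for i = 0, 1, …:
  i=0: 457   i=1: 454   i=2: 332   i=3: 252
  i=4: 311   i=5: 444   i=6: 274   i=7: 334
  i=8: 159   i=9: 190     …   i=20: 317
  i=21: 165
Match at i=21, j=22: x = 21·23 + 22 = 505.

505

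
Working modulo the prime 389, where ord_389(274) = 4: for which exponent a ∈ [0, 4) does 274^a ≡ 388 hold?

2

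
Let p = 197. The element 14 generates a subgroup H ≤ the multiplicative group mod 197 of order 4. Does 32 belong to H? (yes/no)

no

⟨14⟩ has order 4; its elements mod 197 are {1, 14, 183, 196}.
32 is not in this set.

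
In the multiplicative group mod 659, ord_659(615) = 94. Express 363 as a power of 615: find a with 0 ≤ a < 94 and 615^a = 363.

4

Successive powers of 615 modulo 659:
  615^0=1  615^1=615  615^2=618  615^3=486  615^4=363
So 615^4 ≡ 363 (mod 659), giving a = 4.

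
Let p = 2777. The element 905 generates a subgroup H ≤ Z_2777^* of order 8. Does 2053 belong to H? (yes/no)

⟨905⟩ has order 8; its elements mod 2777 are {1, 190, 224, 905, 1872, 2553, 2587, 2776}.
2053 is not in this set.

no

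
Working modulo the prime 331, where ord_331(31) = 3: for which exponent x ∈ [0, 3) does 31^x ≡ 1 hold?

0

Successive powers of 31 modulo 331:
  31^0=1
So 31^0 ≡ 1 (mod 331), giving x = 0.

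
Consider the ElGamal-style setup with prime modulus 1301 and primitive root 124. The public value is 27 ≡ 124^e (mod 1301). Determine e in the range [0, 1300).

Baby-step giant-step with m = ceil(sqrt(1300)) = 37.
Baby table (124^j mod 1301 for j=0..36):
  0:1  1:124  2:1065  3:659  4:1054  5:596  6:1048  7:1153
  8:1163  9:1102  10:43  11:128  12:260  13:1016  14:1088  15:909
  16:830  17:141  18:571  19:550  20:548  21:300  22:772  23:755
  24:1249  25:57  26:563  27:859  28:1135  29:232  30:146  31:1191
  32:671  33:1241  34:366  35:1150  36:791
Giant step factor: 124^(-37) ≡ 639 (mod 1301).
Scan 27·639^i mod 1301 for i = 0, 1, …:
  i=0: 27   i=1: 340   i=2: 1294   i=3: 731
  i=4: 50   i=5: 726   i=6: 758   i=7: 390
  i=8: 719   i=9: 188   i=10: 440   i=11: 144
  i=12: 946   i=13: 830
Match at i=13, j=16: e = 13·37 + 16 = 497.

497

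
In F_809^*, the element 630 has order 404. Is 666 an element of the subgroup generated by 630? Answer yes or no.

no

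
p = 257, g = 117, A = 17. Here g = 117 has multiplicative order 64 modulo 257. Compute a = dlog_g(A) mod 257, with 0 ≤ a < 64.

Baby-step giant-step with m = ceil(sqrt(64)) = 8.
Baby table (117^j mod 257 for j=0..7):
  0:1  1:117  2:68  3:246  4:255  5:23  6:121  7:22
Giant step factor: 117^(-8) ≡ 193 (mod 257).
Scan 17·193^i mod 257 for i = 0, 1, …:
  i=0: 17   i=1: 197   i=2: 242   i=3: 189
  i=4: 240   i=5: 60   i=6: 15   i=7: 68
Match at i=7, j=2: a = 7·8 + 2 = 58.

58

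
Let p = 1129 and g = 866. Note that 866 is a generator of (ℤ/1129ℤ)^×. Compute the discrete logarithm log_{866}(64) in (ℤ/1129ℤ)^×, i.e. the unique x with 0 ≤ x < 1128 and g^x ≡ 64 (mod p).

Baby-step giant-step with m = ceil(sqrt(1128)) = 34.
Baby table (866^j mod 1129 for j=0..33):
  0:1  1:866  2:300  3:130  4:809  5:614  6:1094  7:173
  8:790  9:1095  10:1039  11:1090  12:96  13:719  14:575  15:61
  16:892  17:236  18:27  19:802  20:197  21:123  22:392  23:772
  24:184  25:155  26:1008  27:211  28:957  29:76  30:334  31:220
  32:848  33:518
Giant step factor: 866^(-34) ≡ 846 (mod 1129).
Scan 64·846^i mod 1129 for i = 0, 1, …:
  i=0: 64   i=1: 1081   i=2: 36   i=3: 1102
  i=4: 867   i=5: 761   i=6: 276   i=7: 922
  i=8: 1002   i=9: 942     …   i=19: 803
  i=20: 809
Match at i=20, j=4: x = 20·34 + 4 = 684.

684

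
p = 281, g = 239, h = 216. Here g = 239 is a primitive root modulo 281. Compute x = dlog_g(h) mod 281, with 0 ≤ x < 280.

185

Baby-step giant-step with m = ceil(sqrt(280)) = 17.
Baby table (239^j mod 281 for j=0..16):
  0:1  1:239  2:78  3:96  4:183  5:182  6:224  7:146
  8:50  9:148  10:247  11:23  12:158  13:108  14:241  15:275
  16:252
Giant step factor: 239^(-17) ≡ 3 (mod 281).
Scan 216·3^i mod 281 for i = 0, 1, …:
  i=0: 216   i=1: 86   i=2: 258   i=3: 212
  i=4: 74   i=5: 222   i=6: 104   i=7: 31
  i=8: 93   i=9: 279   i=10: 275
Match at i=10, j=15: x = 10·17 + 15 = 185.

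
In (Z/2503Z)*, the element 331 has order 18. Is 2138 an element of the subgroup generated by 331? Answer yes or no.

⟨331⟩ has order 18; its elements mod 2503 are {1, 223, 320, 331, 571, 651, 794, 1226, 1227, 1276, 1277, 1709, 1852, 1932, 2172, 2183, 2280, 2502}.
2138 is not in this set.

no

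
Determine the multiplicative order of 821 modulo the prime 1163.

The order of 821 must divide p − 1 = 1162 = 2 · 7 · 83.
Divisors: 1, 2, 7, 14, 83, 166, 581, 1162.
Check each in increasing order: 821^1 ≡ 821;  821^2 ≡ 664;  821^7 ≡ 1159;  821^14 ≡ 16;  821^83 ≡ 878;  821^166 ≡ 978;  821^581 ≡ 1162;  821^1162 ≡ 1.
Smallest exponent giving 1 is 1162.

1162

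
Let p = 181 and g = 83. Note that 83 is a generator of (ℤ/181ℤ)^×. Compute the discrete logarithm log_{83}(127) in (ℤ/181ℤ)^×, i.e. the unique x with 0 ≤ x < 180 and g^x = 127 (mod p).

Baby-step giant-step with m = ceil(sqrt(180)) = 14.
Baby table (83^j mod 181 for j=0..13):
  0:1  1:83  2:11  3:8  4:121  5:88  6:64  7:63
  8:161  9:150  10:142  11:21  12:114  13:50
Giant step factor: 83^(-14) ≡ 167 (mod 181).
Scan 127·167^i mod 181 for i = 0, 1, …:
  i=0: 127   i=1: 32   i=2: 95   i=3: 118
  i=4: 158   i=5: 141   i=6: 17   i=7: 124
  i=8: 74   i=9: 50
Match at i=9, j=13: x = 9·14 + 13 = 139.

139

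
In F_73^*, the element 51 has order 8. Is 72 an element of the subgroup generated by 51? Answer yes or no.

⟨51⟩ has order 8; its elements mod 73 are {1, 10, 22, 27, 46, 51, 63, 72}.
72 is in this set.

yes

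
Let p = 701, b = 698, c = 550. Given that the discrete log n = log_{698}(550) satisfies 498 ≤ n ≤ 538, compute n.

500

Compute 698^498 mod 701 = 139, then multiply by 698 repeatedly:
  698^498=139  698^499=284  698^500=550
Found 550 at exponent 500.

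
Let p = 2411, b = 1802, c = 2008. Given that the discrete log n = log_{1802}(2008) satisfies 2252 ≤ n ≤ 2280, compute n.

2266

Compute 1802^2252 mod 2411 = 582, then multiply by 1802 repeatedly:
  1802^2252=582  1802^2253=2390  1802^2254=734  1802^2255=1440  1802^2256=644
  1802^2257=797  1802^2258=1649  1802^2259=1146  1802^2260=1276  1802^2261=1669
  1802^2262=1021  1802^2263=249  1802^2264=252  1802^2265=836  1802^2266=2008
Found 2008 at exponent 2266.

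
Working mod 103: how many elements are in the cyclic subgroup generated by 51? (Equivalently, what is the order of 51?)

The order of 51 must divide p − 1 = 102 = 2 · 3 · 17.
Divisors: 1, 2, 3, 6, 17, 34, 51, 102.
Check each in increasing order: 51^1 ≡ 51;  51^2 ≡ 26;  51^3 ≡ 90;  51^6 ≡ 66;  51^17 ≡ 57;  51^34 ≡ 56;  51^51 ≡ 102;  51^102 ≡ 1.
Smallest exponent giving 1 is 102.

102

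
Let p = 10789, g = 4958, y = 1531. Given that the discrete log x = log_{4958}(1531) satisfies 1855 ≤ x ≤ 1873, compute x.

1871

Compute 4958^1855 mod 10789 = 6972, then multiply by 4958 repeatedly:
  4958^1855=6972  4958^1856=10009  4958^1857=6011  4958^1858=3320  4958^1859=7335
  4958^1860=8000  4958^1861=3636  4958^1862=9658  4958^1863=2782  4958^1864=4814
  4958^1865=2544  4958^1866=811  4958^1867=7430  4958^1868=4294  4958^1869=2955
  4958^1870=10217  4958^1871=1531
Found 1531 at exponent 1871.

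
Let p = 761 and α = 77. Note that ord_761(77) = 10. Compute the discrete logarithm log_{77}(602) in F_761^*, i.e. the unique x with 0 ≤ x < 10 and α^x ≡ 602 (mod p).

2

Successive powers of 77 modulo 761:
  77^0=1  77^1=77  77^2=602
So 77^2 ≡ 602 (mod 761), giving x = 2.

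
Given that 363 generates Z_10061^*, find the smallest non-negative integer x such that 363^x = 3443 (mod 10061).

2732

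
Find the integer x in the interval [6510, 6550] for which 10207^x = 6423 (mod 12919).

Compute 10207^6510 mod 12919 = 6387, then multiply by 10207 repeatedly:
  10207^6510=6387  10207^6511=2835  10207^6512=11204  10207^6513=240  10207^6514=7989
  10207^6515=11914  10207^6516=12570  10207^6517=3401  10207^6518=654  10207^6519=9174
  10207^6520=2106  10207^6521=11645  10207^6522=5715  10207^6523=3720  10207^6524=1099
  10207^6525=3801  10207^6526=1050  10207^6527=7499  10207^6528=10137  10207^6529=88
  10207^6530=6805  10207^6531=6091  10207^6532=4609  10207^6533=5984  10207^6534=10575
  10207^6535=780  10207^6536=3356  10207^6537=6423
Found 6423 at exponent 6537.

6537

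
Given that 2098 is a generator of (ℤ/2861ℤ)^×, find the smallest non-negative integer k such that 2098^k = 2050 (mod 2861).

Baby-step giant-step with m = ceil(sqrt(2860)) = 54.
Baby table (2098^j mod 2861 for j=0..53):
  0:1  1:2098  2:1386  3:1052  4:1265  5:1823  6:2358  7:415
  8:926  9:129  10:1708  11:1412  12:1241  13:108  14:565  15:916
  16:2037  17:2153  18:2336  19:35  20:1905  21:2734  22:2488  23:1360
  24:863  25:2422  26:220  27:939  28:1654  29:2560  30:783  31:520
  32:919  33:2609  34:589  35:2631  36:969  37:1652  38:1225  39:872
  40:1277  41:1250  42:1824  43:1595  44:1801  45:1978  46:1394  47:670
  48:909  49:1656  50:1034  51:694  52:2624  53:588
Giant step factor: 2098^(-54) ≡ 832 (mod 2861).
Scan 2050·832^i mod 2861 for i = 0, 1, …:
  i=0: 2050   i=1: 444   i=2: 339   i=3: 1670
  i=4: 1855   i=5: 1281   i=6: 1500   i=7: 604
  i=8: 1853   i=9: 2478     …   i=51: 2504
  i=52: 520
Match at i=52, j=31: k = 52·54 + 31 = 2839.

2839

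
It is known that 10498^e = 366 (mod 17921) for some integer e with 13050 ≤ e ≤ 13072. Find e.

13061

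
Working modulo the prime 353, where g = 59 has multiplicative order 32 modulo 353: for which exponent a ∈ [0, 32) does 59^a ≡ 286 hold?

3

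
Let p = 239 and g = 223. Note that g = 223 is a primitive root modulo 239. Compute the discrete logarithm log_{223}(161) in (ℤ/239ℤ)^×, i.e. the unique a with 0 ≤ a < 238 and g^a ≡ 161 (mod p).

Baby-step giant-step with m = ceil(sqrt(238)) = 16.
Baby table (223^j mod 239 for j=0..15):
  0:1  1:223  2:17  3:206  4:50  5:156  6:133  7:23
  8:110  9:152  10:197  11:194  12:3  13:191  14:51  15:140
Giant step factor: 223^(-16) ≡ 145 (mod 239).
Scan 161·145^i mod 239 for i = 0, 1, …:
  i=0: 161   i=1: 162   i=2: 68   i=3: 61
  i=4: 2   i=5: 51
Match at i=5, j=14: a = 5·16 + 14 = 94.

94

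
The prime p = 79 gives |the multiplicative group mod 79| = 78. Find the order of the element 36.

39

The order of 36 must divide p − 1 = 78 = 2 · 3 · 13.
Divisors: 1, 2, 3, 6, 13, 26, 39, 78.
Check each in increasing order: 36^1 ≡ 36;  36^2 ≡ 32;  36^3 ≡ 46;  36^6 ≡ 62;  36^13 ≡ 55;  36^26 ≡ 23;  36^39 ≡ 1.
Smallest exponent giving 1 is 39.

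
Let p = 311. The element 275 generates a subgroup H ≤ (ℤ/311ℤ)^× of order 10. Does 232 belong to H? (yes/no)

⟨275⟩ has order 10; its elements mod 311 are {1, 6, 36, 52, 95, 216, 259, 275, 305, 310}.
232 is not in this set.

no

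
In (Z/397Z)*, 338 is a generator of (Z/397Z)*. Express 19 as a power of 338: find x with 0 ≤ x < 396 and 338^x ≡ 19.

140

Baby-step giant-step with m = ceil(sqrt(396)) = 20.
Baby table (338^j mod 397 for j=0..19):
  0:1  1:338  2:305  3:267  4:127  5:50  6:226  7:164
  8:249  9:395  10:118  11:184  12:260  13:143  14:297  15:342
  16:69  17:296  18:4  19:161
Giant step factor: 338^(-20) ≡ 178 (mod 397).
Scan 19·178^i mod 397 for i = 0, 1, …:
  i=0: 19   i=1: 206   i=2: 144   i=3: 224
  i=4: 172   i=5: 47   i=6: 29   i=7: 1
Match at i=7, j=0: x = 7·20 + 0 = 140.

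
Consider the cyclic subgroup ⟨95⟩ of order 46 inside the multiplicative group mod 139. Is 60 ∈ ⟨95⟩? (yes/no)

yes

60 ∈ ⟨95⟩ iff 60^46 ≡ 1 (mod 139), since |⟨95⟩| = 46.
60^46 mod 139 = 1.
Since 1 = 1, 60 lies in the subgroup.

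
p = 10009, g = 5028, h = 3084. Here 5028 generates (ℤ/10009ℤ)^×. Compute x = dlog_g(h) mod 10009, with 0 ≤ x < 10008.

3279

Baby-step giant-step with m = ceil(sqrt(10008)) = 101.
Baby table (5028^j mod 10009 for j=0..100):
  0:1  1:5028  2:8059  3:4220  4:9089  5:8407  6:2389  7:1092
  8:5644  9:2517  10:4100  11:6269  12:2191  13:6448  14:1393  15:7713
  16:6098  17:3177  18:9601  19:421  20:4889  21:9797  22:5027  23:3031
  24:6170  25:4869  26:9327  27:3991  28:8712  29:4552  30:6882  31:1583
  32:2169  33:5931  34:4257  35:4954  36:6320  37:8394  38:7088  39:6424
  40:829  41:4468  42:4908  43:5239  44:8013  45:3139  46:8708  47:4458
  48:4673  49:4721  50:5849  51:2330  52:4710  53:586  54:3762  55:8335
  56:697  57:1366  58:2074  59:8703  60:9345  61:4414  62:3639  63:440
  64:331  65:2774  66:5135  67:5569  68:5759  69:215  70:48  71:1128
  72:6490  73:2380  74:5885  75:3176  76:4573  77:2371  78:669  79:708
  80:6629  81:642  82:5078  83:9234  84:6810  85:9900  86:2443  87:2361
  88:434  89:190  90:4465  91:9842  92:1080  93:5362  94:5899  95:3505
  96:7300  97:1397  98:7807  99:8307  100:39
Giant step factor: 5028^(-101) ≡ 4625 (mod 10009).
Scan 3084·4625^i mod 10009 for i = 0, 1, …:
  i=0: 3084   i=1: 675   i=2: 9076   i=3: 8763
  i=4: 2434   i=5: 7134   i=6: 5086   i=7: 1600
  i=8: 3349   i=9: 5202     …   i=31: 2085
  i=32: 4458
Match at i=32, j=47: x = 32·101 + 47 = 3279.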